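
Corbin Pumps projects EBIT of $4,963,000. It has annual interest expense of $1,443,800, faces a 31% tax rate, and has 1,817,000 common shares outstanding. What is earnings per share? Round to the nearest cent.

$1.34

Interest = $1,443,800.00, so EBT = $4,963,000 − $1,443,800.00 = $3,519,200.00.
After tax at 31%: net income = $3,519,200.00 × 0.69 = $2,428,248.00.
EPS = $2,428,248.00 ÷ 1,817,000 = $1.34.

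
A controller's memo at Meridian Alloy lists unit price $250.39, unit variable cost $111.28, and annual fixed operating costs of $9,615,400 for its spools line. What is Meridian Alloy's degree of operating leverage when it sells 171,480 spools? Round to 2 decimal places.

1.68

Total contribution margin = 171,480 × $139.11 = $23,854,582.80.
Operating income = contribution − fixed costs = $23,854,582.80 − $9,615,400 = $14,239,182.80.
Degree of operating leverage = $23,854,582.80 / $14,239,182.80 = 1.6753.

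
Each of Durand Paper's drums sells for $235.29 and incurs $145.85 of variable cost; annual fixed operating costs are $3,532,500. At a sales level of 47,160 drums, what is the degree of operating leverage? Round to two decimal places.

6.15

Contribution at this volume is 47,160 × $89.44 = $4,217,990.40.
Subtracting fixed costs: EBIT = $4,217,990.40 − $3,532,500 = $685,490.40.
Degree of operating leverage = $4,217,990.40 / $685,490.40 = 6.1532.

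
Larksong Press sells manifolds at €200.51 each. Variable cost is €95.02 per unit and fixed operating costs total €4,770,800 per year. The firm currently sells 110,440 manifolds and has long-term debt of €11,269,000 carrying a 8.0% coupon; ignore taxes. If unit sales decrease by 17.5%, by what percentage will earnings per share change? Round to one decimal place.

Contribution at this volume is 110,440 × €105.49 = €11,650,315.60.
EBIT = €11,650,315.60 − €4,770,800 = €6,879,515.60.
Interest = €901,520.00, so EBIT − I = €5,977,995.60.
Degree of combined leverage = contribution ÷ (EBIT − I) = €11,650,315.60 ÷ €5,977,995.60 = 1.9489.
%ΔEPS = DCL × %ΔSales = 1.9489 × -17.5% = -34.1%.

-34.1%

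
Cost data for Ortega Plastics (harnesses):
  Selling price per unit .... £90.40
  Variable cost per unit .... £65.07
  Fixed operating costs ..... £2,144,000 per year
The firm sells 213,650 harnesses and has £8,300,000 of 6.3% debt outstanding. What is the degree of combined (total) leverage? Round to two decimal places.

1.97

Total contribution margin = 213,650 × £25.33 = £5,411,754.50.
EBIT = £5,411,754.50 − £2,144,000 = £3,267,754.50. Interest = £522,900.00, so EBIT − I = £2,744,854.50.
Degree of total leverage = total CM / (EBIT − interest) = £5,411,754.50 / £2,744,854.50 = 1.9716.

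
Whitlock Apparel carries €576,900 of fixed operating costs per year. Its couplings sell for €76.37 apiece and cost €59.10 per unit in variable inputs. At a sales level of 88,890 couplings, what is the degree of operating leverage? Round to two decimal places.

At 88,890 units, contribution = 88,890 × €17.27 = €1,535,130.30.
Subtracting fixed costs: EBIT = €1,535,130.30 − €576,900 = €958,230.30.
So DOL = total CM / EBIT = €1,535,130.30 / €958,230.30 = 1.6020.

1.60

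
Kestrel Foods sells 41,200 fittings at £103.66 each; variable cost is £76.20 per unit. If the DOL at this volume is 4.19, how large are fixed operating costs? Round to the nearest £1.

£861,340

At 41,200 units, contribution = 41,200 × £27.46 = £1,131,352.00.
Since DOL = CM ÷ EBIT, EBIT = £1,131,352.00 ÷ 4.19 = £270,012.41.
Fixed costs = CM − EBIT = £1,131,352.00 − £270,012.41 = £861,340.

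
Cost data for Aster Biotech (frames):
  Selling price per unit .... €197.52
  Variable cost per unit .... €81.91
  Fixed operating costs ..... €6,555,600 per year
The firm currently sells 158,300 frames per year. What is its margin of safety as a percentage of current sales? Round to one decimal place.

64.2%

Unit CM = price − variable cost = €197.52 − €81.91 = €115.61. Break-even units = €6,555,600 ÷ €115.61 = 56,704.44; break-even revenue = 56,704.44 × €197.52 = €11,200,260.46.
Actual sales revenue = 158,300 × €197.52 = €31,267,416.00.
Margin of safety = (€31,267,416.00 − €11,200,260.46) ÷ €31,267,416.00 = 64.2%.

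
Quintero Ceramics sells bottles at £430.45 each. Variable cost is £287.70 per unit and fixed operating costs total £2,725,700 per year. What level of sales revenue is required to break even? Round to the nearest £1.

£8,219,107

Contribution margin per unit = £430.45 − £287.70 = £142.75, a CM ratio of £142.75 ÷ £430.45 = 0.3316.
Break-even sales = FC ÷ CM ratio = £2,725,700 × £430.45 / £142.75 = £8,219,107.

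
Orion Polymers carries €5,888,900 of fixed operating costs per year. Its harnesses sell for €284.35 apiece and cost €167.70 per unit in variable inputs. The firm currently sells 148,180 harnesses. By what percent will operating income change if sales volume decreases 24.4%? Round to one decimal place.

Contribution at this volume is 148,180 × €116.65 = €17,285,197.00.
Subtracting fixed costs: EBIT = €17,285,197.00 − €5,888,900 = €11,396,297.00.
Degree of operating leverage = €17,285,197.00 / €11,396,297.00 = 1.5167.
Operating income changes by 1.5167 × -24.4% = -37.0%.

-37.0%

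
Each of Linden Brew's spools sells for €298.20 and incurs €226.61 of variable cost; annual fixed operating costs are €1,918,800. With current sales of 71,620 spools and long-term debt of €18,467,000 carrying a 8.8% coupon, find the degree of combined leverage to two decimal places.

3.24

Total contribution margin = 71,620 × €71.59 = €5,127,275.80.
EBIT = €5,127,275.80 − €1,918,800 = €3,208,475.80. Interest = €1,625,096.00.
DOL = €5,127,275.80 ÷ €3,208,475.80 = 1.5980; DFL = €3,208,475.80 ÷ €1,583,379.80 = 2.0263.
Combined leverage = 1.5980 × 2.0263 = 3.2380.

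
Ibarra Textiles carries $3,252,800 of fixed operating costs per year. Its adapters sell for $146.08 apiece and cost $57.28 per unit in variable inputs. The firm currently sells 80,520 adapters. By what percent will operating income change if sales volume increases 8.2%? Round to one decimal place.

At 80,520 units, contribution = 80,520 × $88.80 = $7,150,176.00.
EBIT = $7,150,176.00 − $3,252,800 = $3,897,376.00.
Degree of operating leverage = $7,150,176.00 / $3,897,376.00 = 1.8346.
So EBIT moves 1.8346 × (+8.2%) = +15.0%.

+15.0%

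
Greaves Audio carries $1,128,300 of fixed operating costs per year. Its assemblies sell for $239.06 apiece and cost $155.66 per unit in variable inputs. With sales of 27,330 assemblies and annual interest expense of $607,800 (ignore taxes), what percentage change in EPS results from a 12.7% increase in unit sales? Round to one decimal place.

+53.3%

Total contribution margin = 27,330 × $83.40 = $2,279,322.00.
Subtracting fixed costs: EBIT = $2,279,322.00 − $1,128,300 = $1,151,022.00.
Interest = $607,800.00, so EBIT − I = $543,222.00.
Degree of combined leverage = contribution ÷ (EBIT − I) = $2,279,322.00 ÷ $543,222.00 = 4.1959.
%ΔEPS = DCL × %ΔSales = 4.1959 × +12.7% = +53.3%.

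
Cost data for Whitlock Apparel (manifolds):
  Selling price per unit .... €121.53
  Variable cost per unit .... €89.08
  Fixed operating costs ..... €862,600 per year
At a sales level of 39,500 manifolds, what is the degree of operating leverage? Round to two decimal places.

3.06

At 39,500 units, contribution = 39,500 × €32.45 = €1,281,775.00.
Subtracting fixed costs: EBIT = €1,281,775.00 − €862,600 = €419,175.00.
So DOL = total CM / EBIT = €1,281,775.00 / €419,175.00 = 3.0579.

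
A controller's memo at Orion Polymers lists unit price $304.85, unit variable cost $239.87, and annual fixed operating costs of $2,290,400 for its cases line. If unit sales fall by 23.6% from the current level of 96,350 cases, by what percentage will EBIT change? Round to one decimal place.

-37.2%

At 96,350 units, contribution = 96,350 × $64.98 = $6,260,823.00.
EBIT = $6,260,823.00 − $2,290,400 = $3,970,423.00.
Degree of operating leverage = $6,260,823.00 / $3,970,423.00 = 1.5769.
Operating income changes by 1.5769 × -23.6% = -37.2%.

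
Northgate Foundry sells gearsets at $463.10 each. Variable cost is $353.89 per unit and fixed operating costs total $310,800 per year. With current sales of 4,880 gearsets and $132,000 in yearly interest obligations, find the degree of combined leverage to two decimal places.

Contribution at this volume is 4,880 × $109.21 = $532,944.80.
Subtracting fixed costs: EBIT = $532,944.80 − $310,800 = $222,144.80. Interest = $132,000.00, so EBIT − I = $90,144.80.
Degree of total leverage = total CM / (EBIT − interest) = $532,944.80 / $90,144.80 = 5.9121.

5.91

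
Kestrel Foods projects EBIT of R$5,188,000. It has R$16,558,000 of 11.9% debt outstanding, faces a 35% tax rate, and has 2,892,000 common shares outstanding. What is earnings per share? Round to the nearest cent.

R$0.72

Pre-tax income = R$5,188,000 − R$1,970,402.00 = R$3,217,598.00.
Net income = R$3,217,598.00 × (1 − 0.35) = R$2,091,438.70.
EPS = R$2,091,438.70 ÷ 2,892,000 = R$0.72.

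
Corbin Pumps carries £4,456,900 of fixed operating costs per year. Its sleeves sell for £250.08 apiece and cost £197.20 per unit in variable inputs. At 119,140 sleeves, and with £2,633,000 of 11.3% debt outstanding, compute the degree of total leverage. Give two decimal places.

4.08

Total contribution margin = 119,140 × £52.88 = £6,300,123.20.
Subtracting fixed costs: EBIT = £6,300,123.20 − £4,456,900 = £1,843,223.20. Interest = £297,529.00.
DOL = £6,300,123.20 ÷ £1,843,223.20 = 3.4180; DFL = £1,843,223.20 ÷ £1,545,694.20 = 1.1925.
Combined leverage = 3.4180 × 1.1925 = 4.0760.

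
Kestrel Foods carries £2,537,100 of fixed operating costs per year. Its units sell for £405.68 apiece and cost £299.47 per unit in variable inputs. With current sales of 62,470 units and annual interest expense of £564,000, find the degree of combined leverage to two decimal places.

1.88

Total contribution margin = 62,470 × £106.21 = £6,634,938.70.
Subtracting fixed costs: EBIT = £6,634,938.70 − £2,537,100 = £4,097,838.70. Interest = £564,000.00.
DOL = £6,634,938.70 ÷ £4,097,838.70 = 1.6191; DFL = £4,097,838.70 ÷ £3,533,838.70 = 1.1596.
Combined leverage = 1.6191 × 1.1596 = 1.8775.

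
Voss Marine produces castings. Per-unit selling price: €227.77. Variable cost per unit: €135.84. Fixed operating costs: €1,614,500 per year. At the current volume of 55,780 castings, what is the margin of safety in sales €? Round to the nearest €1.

€8,704,851

Contribution margin per unit = €227.77 − €135.84 = €91.93. Break-even units = €1,614,500 ÷ €91.93 = 17,562.28; break-even revenue = 17,562.28 × €227.77 = €4,000,159.52.
Current sales = 55,780 × €227.77 = €12,705,010.60.
Margin of safety = €12,705,010.60 − €4,000,159.52 = €8,704,851.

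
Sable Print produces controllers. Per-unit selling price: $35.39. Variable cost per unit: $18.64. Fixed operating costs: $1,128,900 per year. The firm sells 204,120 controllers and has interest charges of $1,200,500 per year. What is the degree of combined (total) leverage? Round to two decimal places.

3.14

Total contribution margin = 204,120 × $16.75 = $3,419,010.00.
Operating income = contribution − fixed costs = $3,419,010.00 − $1,128,900 = $2,290,110.00. Interest = $1,200,500.00.
DOL = $3,419,010.00 ÷ $2,290,110.00 = 1.4929; DFL = $2,290,110.00 ÷ $1,089,610.00 = 2.1018.
Combined leverage = 1.4929 × 2.1018 = 3.1378.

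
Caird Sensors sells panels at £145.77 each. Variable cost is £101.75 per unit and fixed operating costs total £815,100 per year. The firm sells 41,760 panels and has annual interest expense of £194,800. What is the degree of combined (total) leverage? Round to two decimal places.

2.22

Contribution at this volume is 41,760 × £44.02 = £1,838,275.20.
Operating income = contribution − fixed costs = £1,838,275.20 − £815,100 = £1,023,175.20. Interest = £194,800.00, so EBIT − I = £828,375.20.
DCL = contribution ÷ (EBIT − I) = £1,838,275.20 ÷ £828,375.20 = 2.2191.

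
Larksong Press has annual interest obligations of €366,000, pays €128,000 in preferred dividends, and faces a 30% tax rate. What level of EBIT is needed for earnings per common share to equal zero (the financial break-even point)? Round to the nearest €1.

€548,857

Preferred dividends are paid after tax, so their pre-tax equivalent is €128,000 ÷ (1 − 0.30) = €182,857.14.
EPS = 0 when EBIT covers interest plus the pre-tax preferred burden: €366,000 + €182,857.14 = €548,857.14.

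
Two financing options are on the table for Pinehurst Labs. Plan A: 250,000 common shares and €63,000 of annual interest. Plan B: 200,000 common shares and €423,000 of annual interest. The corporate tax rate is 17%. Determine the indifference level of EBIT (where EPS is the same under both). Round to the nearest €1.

€1,863,000

Set EPS_A = EPS_B: (EBIT − €63,000)(1 − 0.17) ÷ 250,000 = (EBIT − €423,000)(1 − 0.17) ÷ 200,000.
The (1 − t) factor cancels: (EBIT − 63,000) × 200,000 = (EBIT − 423,000) × 250,000.
EBIT × (250,000 − 200,000) = 423,000 × 250,000 − 63,000 × 200,000 = 93,150,000,000, so EBIT = 93,150,000,000 ÷ 50,000 = 1,863,000.00.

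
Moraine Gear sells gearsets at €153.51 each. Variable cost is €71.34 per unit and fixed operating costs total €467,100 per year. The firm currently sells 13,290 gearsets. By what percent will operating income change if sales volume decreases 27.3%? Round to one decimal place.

-47.7%

Contribution at this volume is 13,290 × €82.17 = €1,092,039.30.
EBIT = €1,092,039.30 − €467,100 = €624,939.30.
So DOL = total CM / EBIT = €1,092,039.30 / €624,939.30 = 1.7474.
Operating income changes by 1.7474 × -27.3% = -47.7%.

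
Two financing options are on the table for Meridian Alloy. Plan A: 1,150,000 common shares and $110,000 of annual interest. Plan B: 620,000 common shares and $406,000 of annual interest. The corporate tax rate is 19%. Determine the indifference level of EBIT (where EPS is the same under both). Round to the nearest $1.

$752,264

At indifference, (EBIT − 110,000)(1 − t)/1,150,000 = (EBIT − 406,000)(1 − t)/620,000.
The (1 − t) factor cancels: (EBIT − 110,000) × 620,000 = (EBIT − 406,000) × 1,150,000.
Solving, EBIT = (406,000·1,150,000 − 110,000·620,000) / (1,150,000 − 620,000) = 398,700,000,000 / 530,000 = 752,264.15.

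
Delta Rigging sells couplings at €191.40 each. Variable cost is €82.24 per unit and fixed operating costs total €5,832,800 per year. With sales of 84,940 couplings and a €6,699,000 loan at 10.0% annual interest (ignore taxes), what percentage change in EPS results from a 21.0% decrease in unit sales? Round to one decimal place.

At 84,940 units, contribution = 84,940 × €109.16 = €9,272,050.40.
Subtracting fixed costs: EBIT = €9,272,050.40 − €5,832,800 = €3,439,250.40.
Interest = €669,900.00, so EBIT − I = €2,769,350.40.
Degree of combined leverage = contribution ÷ (EBIT − I) = €9,272,050.40 ÷ €2,769,350.40 = 3.3481.
EPS therefore changes by 3.3481 × (-21.0%) = -70.3%.

-70.3%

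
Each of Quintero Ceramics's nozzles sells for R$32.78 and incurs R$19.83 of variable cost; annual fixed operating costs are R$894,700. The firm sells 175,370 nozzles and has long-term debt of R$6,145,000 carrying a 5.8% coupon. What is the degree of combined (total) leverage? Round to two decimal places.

Contribution at this volume is 175,370 × R$12.95 = R$2,271,041.50.
Operating income = contribution − fixed costs = R$2,271,041.50 − R$894,700 = R$1,376,341.50. Interest = R$356,410.00, so EBIT − I = R$1,019,931.50.
Degree of total leverage = total CM / (EBIT − interest) = R$2,271,041.50 / R$1,019,931.50 = 2.2267.

2.23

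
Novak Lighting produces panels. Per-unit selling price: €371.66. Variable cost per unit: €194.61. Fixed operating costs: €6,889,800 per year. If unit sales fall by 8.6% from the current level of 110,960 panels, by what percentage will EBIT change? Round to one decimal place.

Total contribution margin = 110,960 × €177.05 = €19,645,468.00.
EBIT = €19,645,468.00 − €6,889,800 = €12,755,668.00.
DOL = contribution ÷ EBIT = €19,645,468.00 ÷ €12,755,668.00 = 1.5401.
Operating income changes by 1.5401 × -8.6% = -13.2%.

-13.2%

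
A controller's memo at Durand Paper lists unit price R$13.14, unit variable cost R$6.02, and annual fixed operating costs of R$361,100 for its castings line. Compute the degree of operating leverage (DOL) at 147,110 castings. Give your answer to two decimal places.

At 147,110 units, contribution = 147,110 × R$7.12 = R$1,047,423.20.
EBIT = R$1,047,423.20 − R$361,100 = R$686,323.20.
Degree of operating leverage = R$1,047,423.20 / R$686,323.20 = 1.5261.

1.53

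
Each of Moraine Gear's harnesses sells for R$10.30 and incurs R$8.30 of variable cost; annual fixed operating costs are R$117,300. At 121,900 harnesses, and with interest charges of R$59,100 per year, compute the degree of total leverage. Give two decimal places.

3.62

Total contribution margin = 121,900 × R$2.00 = R$243,800.00.
Operating income = contribution − fixed costs = R$243,800.00 − R$117,300 = R$126,500.00. Interest = R$59,100.00, so EBIT − I = R$67,400.00.
DCL = contribution ÷ (EBIT − I) = R$243,800.00 ÷ R$67,400.00 = 3.6172.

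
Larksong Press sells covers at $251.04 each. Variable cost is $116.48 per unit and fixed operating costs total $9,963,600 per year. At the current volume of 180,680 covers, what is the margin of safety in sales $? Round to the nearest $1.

$26,769,455

Contribution margin per unit = $251.04 − $116.48 = $134.56. Break-even units = $9,963,600 ÷ $134.56 = 74,045.78; break-even revenue = 74,045.78 × $251.04 = $18,588,452.32.
Current sales = 180,680 × $251.04 = $45,357,907.20.
Margin of safety = $45,357,907.20 − $18,588,452.32 = $26,769,455.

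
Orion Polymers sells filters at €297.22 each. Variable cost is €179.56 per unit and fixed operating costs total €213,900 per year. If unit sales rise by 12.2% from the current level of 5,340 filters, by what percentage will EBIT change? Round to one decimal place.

At 5,340 units, contribution = 5,340 × €117.66 = €628,304.40.
Subtracting fixed costs: EBIT = €628,304.40 − €213,900 = €414,404.40.
So DOL = total CM / EBIT = €628,304.40 / €414,404.40 = 1.5162.
Operating income changes by 1.5162 × +12.2% = +18.5%.

+18.5%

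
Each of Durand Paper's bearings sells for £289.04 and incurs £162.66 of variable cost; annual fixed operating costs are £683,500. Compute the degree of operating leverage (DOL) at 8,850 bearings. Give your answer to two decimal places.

2.57

Total contribution margin = 8,850 × £126.38 = £1,118,463.00.
Operating income = contribution − fixed costs = £1,118,463.00 − £683,500 = £434,963.00.
DOL = contribution ÷ EBIT = £1,118,463.00 ÷ £434,963.00 = 2.5714.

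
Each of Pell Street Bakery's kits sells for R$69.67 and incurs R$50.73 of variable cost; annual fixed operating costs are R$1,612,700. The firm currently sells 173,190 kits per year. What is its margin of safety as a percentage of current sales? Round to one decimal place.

50.8%

Unit CM = price − variable cost = R$69.67 − R$50.73 = R$18.94. Break-even units = R$1,612,700 ÷ R$18.94 = 85,147.84; break-even revenue = 85,147.84 × R$69.67 = R$5,932,249.68.
Current sales = 173,190 × R$69.67 = R$12,066,147.30.
Margin of safety = (R$12,066,147.30 − R$5,932,249.68) ÷ R$12,066,147.30 = 50.8%.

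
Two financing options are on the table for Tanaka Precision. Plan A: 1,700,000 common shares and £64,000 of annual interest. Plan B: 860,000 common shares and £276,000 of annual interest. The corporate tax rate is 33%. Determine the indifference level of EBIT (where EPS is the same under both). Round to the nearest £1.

£493,048

Set EPS_A = EPS_B: (EBIT − £64,000)(1 − 0.33) ÷ 1,700,000 = (EBIT − £276,000)(1 − 0.33) ÷ 860,000.
The (1 − t) factor cancels: (EBIT − 64,000) × 860,000 = (EBIT − 276,000) × 1,700,000.
Solving, EBIT = (276,000·1,700,000 − 64,000·860,000) / (1,700,000 − 860,000) = 414,160,000,000 / 840,000 = 493,047.62.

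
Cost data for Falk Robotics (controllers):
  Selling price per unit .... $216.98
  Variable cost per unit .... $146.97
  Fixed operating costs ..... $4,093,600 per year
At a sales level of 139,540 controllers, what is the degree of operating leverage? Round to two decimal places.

At 139,540 units, contribution = 139,540 × $70.01 = $9,769,195.40.
Operating income = contribution − fixed costs = $9,769,195.40 − $4,093,600 = $5,675,595.40.
Degree of operating leverage = $9,769,195.40 / $5,675,595.40 = 1.7213.

1.72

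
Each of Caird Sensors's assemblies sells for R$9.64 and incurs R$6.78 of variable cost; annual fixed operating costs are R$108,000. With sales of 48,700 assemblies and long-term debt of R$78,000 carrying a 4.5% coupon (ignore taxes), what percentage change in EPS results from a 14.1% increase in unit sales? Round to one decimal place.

+70.7%

At 48,700 units, contribution = 48,700 × R$2.86 = R$139,282.00.
Subtracting fixed costs: EBIT = R$139,282.00 − R$108,000 = R$31,282.00.
Interest = R$3,510.00, so EBIT − I = R$27,772.00.
DCL = total CM / (EBIT − I) = R$139,282.00 / R$27,772.00 = 5.0152.
EPS therefore changes by 5.0152 × (+14.1%) = +70.7%.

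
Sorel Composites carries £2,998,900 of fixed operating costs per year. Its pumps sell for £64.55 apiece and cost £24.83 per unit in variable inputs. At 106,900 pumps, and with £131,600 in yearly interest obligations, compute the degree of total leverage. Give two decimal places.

Total contribution margin = 106,900 × £39.72 = £4,246,068.00.
EBIT = £4,246,068.00 − £2,998,900 = £1,247,168.00. Interest = £131,600.00, so EBIT − I = £1,115,568.00.
DCL = contribution ÷ (EBIT − I) = £4,246,068.00 ÷ £1,115,568.00 = 3.8062.

3.81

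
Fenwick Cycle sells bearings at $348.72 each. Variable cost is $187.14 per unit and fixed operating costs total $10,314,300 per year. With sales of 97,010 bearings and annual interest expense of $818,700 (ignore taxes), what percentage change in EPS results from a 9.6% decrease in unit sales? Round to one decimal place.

-33.1%

Contribution at this volume is 97,010 × $161.58 = $15,674,875.80.
EBIT = $15,674,875.80 − $10,314,300 = $5,360,575.80.
Interest = $818,700.00, so EBIT − I = $4,541,875.80.
DCL = total CM / (EBIT − I) = $15,674,875.80 / $4,541,875.80 = 3.4512.
%ΔEPS = DCL × %ΔSales = 3.4512 × -9.6% = -33.1%.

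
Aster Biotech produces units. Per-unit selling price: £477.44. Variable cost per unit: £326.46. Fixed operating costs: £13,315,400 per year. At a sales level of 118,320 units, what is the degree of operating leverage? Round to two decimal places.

Contribution at this volume is 118,320 × £150.98 = £17,863,953.60.
EBIT = £17,863,953.60 − £13,315,400 = £4,548,553.60.
DOL = contribution ÷ EBIT = £17,863,953.60 ÷ £4,548,553.60 = 3.9274.

3.93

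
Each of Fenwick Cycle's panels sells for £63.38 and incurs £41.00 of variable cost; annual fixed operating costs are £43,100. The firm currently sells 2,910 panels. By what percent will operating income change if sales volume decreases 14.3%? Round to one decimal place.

Total contribution margin = 2,910 × £22.38 = £65,125.80.
Operating income = contribution − fixed costs = £65,125.80 − £43,100 = £22,025.80.
So DOL = total CM / EBIT = £65,125.80 / £22,025.80 = 2.9568.
So EBIT moves 2.9568 × (-14.3%) = -42.3%.

-42.3%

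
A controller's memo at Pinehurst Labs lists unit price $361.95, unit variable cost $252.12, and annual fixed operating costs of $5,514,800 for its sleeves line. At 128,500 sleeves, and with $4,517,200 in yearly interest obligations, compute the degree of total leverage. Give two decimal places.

At 128,500 units, contribution = 128,500 × $109.83 = $14,113,155.00.
Operating income = contribution − fixed costs = $14,113,155.00 − $5,514,800 = $8,598,355.00. Interest = $4,517,200.00.
DOL = $14,113,155.00 ÷ $8,598,355.00 = 1.6414; DFL = $8,598,355.00 ÷ $4,081,155.00 = 2.1068.
Combined leverage = 1.6414 × 2.1068 = 3.4581.

3.46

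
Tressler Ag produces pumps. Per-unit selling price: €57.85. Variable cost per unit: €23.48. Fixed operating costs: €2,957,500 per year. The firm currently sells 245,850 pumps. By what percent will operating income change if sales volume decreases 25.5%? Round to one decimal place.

Total contribution margin = 245,850 × €34.37 = €8,449,864.50.
Subtracting fixed costs: EBIT = €8,449,864.50 − €2,957,500 = €5,492,364.50.
So DOL = total CM / EBIT = €8,449,864.50 / €5,492,364.50 = 1.5385.
Operating income changes by 1.5385 × -25.5% = -39.2%.

-39.2%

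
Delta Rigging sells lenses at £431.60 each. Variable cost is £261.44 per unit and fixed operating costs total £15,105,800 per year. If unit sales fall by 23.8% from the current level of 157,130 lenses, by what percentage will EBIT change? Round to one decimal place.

-54.7%

At 157,130 units, contribution = 157,130 × £170.16 = £26,737,240.80.
Subtracting fixed costs: EBIT = £26,737,240.80 − £15,105,800 = £11,631,440.80.
Degree of operating leverage = £26,737,240.80 / £11,631,440.80 = 2.2987.
Operating income changes by 2.2987 × -23.8% = -54.7%.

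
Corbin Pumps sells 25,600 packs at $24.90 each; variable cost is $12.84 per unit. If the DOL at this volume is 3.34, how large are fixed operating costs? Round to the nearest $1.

$216,300

Contribution at this volume is 25,600 × $12.06 = $308,736.00.
Since DOL = CM ÷ EBIT, EBIT = $308,736.00 ÷ 3.34 = $92,435.93.
Fixed costs = CM − EBIT = $308,736.00 − $92,435.93 = $216,300.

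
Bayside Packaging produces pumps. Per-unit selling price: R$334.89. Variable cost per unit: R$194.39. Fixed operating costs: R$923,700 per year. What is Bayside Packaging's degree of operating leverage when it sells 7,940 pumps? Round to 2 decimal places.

Total contribution margin = 7,940 × R$140.50 = R$1,115,570.00.
Operating income = contribution − fixed costs = R$1,115,570.00 − R$923,700 = R$191,870.00.
So DOL = total CM / EBIT = R$1,115,570.00 / R$191,870.00 = 5.8142.

5.81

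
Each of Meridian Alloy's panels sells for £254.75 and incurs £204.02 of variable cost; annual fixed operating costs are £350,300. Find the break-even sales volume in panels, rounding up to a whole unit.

6,906 panels

Unit CM = price − variable cost = £254.75 − £204.02 = £50.73.
Break-even Q = £350,300 / £50.73 = 6,905.18 → 6,906 panels.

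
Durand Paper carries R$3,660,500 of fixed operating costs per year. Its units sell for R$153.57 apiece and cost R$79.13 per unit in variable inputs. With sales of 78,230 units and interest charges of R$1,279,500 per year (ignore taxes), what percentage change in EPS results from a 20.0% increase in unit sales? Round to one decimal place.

+131.8%

Total contribution margin = 78,230 × R$74.44 = R$5,823,441.20.
Operating income = contribution − fixed costs = R$5,823,441.20 − R$3,660,500 = R$2,162,941.20.
Interest = R$1,279,500.00, so EBIT − I = R$883,441.20.
Degree of combined leverage = contribution ÷ (EBIT − I) = R$5,823,441.20 ÷ R$883,441.20 = 6.5918.
EPS therefore changes by 6.5918 × (+20.0%) = +131.8%.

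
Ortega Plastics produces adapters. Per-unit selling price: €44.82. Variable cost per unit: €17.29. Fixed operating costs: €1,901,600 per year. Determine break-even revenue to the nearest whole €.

€3,095,885

Contribution margin per unit = €44.82 − €17.29 = €27.53, a CM ratio of €27.53 ÷ €44.82 = 0.6142.
Break-even revenue = fixed costs × price ÷ CM = €1,901,600 × €44.82 ÷ €27.53 = €3,095,885.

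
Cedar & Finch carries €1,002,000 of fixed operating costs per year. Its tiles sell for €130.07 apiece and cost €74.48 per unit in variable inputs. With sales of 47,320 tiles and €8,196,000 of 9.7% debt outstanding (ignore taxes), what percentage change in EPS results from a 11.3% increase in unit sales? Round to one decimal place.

+35.7%

Total contribution margin = 47,320 × €55.59 = €2,630,518.80.
Subtracting fixed costs: EBIT = €2,630,518.80 − €1,002,000 = €1,628,518.80.
After interest of €795,012.00, pre-tax earnings = €833,506.80.
DCL = total CM / (EBIT − I) = €2,630,518.80 / €833,506.80 = 3.1560.
%ΔEPS = DCL × %ΔSales = 3.1560 × +11.3% = +35.7%.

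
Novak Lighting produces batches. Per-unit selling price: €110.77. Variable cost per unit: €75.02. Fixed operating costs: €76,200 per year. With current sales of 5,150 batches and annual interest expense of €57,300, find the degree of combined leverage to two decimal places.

Total contribution margin = 5,150 × €35.75 = €184,112.50.
EBIT = €184,112.50 − €76,200 = €107,912.50. Interest = €57,300.00, so EBIT − I = €50,612.50.
Degree of total leverage = total CM / (EBIT − interest) = €184,112.50 / €50,612.50 = 3.6377.

3.64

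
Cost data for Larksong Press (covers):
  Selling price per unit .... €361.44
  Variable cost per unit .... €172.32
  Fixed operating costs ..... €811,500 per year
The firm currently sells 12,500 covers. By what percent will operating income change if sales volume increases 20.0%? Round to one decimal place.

+30.5%

Contribution at this volume is 12,500 × €189.12 = €2,364,000.00.
Operating income = contribution − fixed costs = €2,364,000.00 − €811,500 = €1,552,500.00.
Degree of operating leverage = €2,364,000.00 / €1,552,500.00 = 1.5227.
%ΔEBIT = DOL × %ΔSales = 1.5227 × +20.0% = +30.5%.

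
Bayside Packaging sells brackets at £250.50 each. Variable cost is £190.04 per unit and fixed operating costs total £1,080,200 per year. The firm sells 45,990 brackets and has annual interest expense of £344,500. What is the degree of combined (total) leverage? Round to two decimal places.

2.05

Contribution at this volume is 45,990 × £60.46 = £2,780,555.40.
Subtracting fixed costs: EBIT = £2,780,555.40 − £1,080,200 = £1,700,355.40. Interest = £344,500.00.
DOL = £2,780,555.40 ÷ £1,700,355.40 = 1.6353; DFL = £1,700,355.40 ÷ £1,355,855.40 = 1.2541.
Combined leverage = 1.6353 × 1.2541 = 2.0508.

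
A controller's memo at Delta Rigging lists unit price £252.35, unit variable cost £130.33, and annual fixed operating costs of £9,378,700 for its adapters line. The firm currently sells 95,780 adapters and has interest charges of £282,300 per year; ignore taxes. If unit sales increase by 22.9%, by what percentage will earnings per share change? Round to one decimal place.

+132.1%

Total contribution margin = 95,780 × £122.02 = £11,687,075.60.
Operating income = contribution − fixed costs = £11,687,075.60 − £9,378,700 = £2,308,375.60.
Interest = £282,300.00, so EBIT − I = £2,026,075.60.
Degree of combined leverage = contribution ÷ (EBIT − I) = £11,687,075.60 ÷ £2,026,075.60 = 5.7683.
%ΔEPS = DCL × %ΔSales = 5.7683 × +22.9% = +132.1%.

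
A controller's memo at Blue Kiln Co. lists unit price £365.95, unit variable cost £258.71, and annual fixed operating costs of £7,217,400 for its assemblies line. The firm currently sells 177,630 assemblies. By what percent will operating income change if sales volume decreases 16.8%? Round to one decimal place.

-27.0%

At 177,630 units, contribution = 177,630 × £107.24 = £19,049,041.20.
Subtracting fixed costs: EBIT = £19,049,041.20 − £7,217,400 = £11,831,641.20.
Degree of operating leverage = £19,049,041.20 / £11,831,641.20 = 1.6100.
So EBIT moves 1.6100 × (-16.8%) = -27.0%.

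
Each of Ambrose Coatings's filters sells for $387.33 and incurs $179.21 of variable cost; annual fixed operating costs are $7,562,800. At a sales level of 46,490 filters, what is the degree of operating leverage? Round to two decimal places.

At 46,490 units, contribution = 46,490 × $208.12 = $9,675,498.80.
Subtracting fixed costs: EBIT = $9,675,498.80 − $7,562,800 = $2,112,698.80.
DOL = contribution ÷ EBIT = $9,675,498.80 ÷ $2,112,698.80 = 4.5797.

4.58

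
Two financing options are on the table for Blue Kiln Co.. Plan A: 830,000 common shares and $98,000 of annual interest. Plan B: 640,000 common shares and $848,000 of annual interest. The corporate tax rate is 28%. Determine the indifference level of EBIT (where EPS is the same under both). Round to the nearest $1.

Set EPS_A = EPS_B: (EBIT − $98,000)(1 − 0.28) ÷ 830,000 = (EBIT − $848,000)(1 − 0.28) ÷ 640,000.
Cancelling (1 − t) and cross-multiplying: 640,000·(EBIT − 98,000) = 830,000·(EBIT − 848,000).
Solving, EBIT = (848,000·830,000 − 98,000·640,000) / (830,000 − 640,000) = 641,120,000,000 / 190,000 = 3,374,315.79.

$3,374,316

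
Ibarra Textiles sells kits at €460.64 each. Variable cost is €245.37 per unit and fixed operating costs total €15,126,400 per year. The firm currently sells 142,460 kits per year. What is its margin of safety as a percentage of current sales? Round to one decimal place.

Each unit contributes €460.64 − €245.37 = €215.27. Break-even units = €15,126,400 ÷ €215.27 = 70,267.11; break-even revenue = 70,267.11 × €460.64 = €32,367,839.90.
Current sales = 142,460 × €460.64 = €65,622,774.40.
Margin of safety = (€65,622,774.40 − €32,367,839.90) ÷ €65,622,774.40 = 50.7%.

50.7%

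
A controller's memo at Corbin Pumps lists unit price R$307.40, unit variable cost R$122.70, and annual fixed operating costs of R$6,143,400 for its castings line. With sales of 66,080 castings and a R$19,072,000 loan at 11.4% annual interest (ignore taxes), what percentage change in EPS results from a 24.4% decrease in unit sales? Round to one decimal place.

Contribution at this volume is 66,080 × R$184.70 = R$12,204,976.00.
EBIT = R$12,204,976.00 − R$6,143,400 = R$6,061,576.00.
Interest = R$2,174,208.00, so EBIT − I = R$3,887,368.00.
Degree of combined leverage = contribution ÷ (EBIT − I) = R$12,204,976.00 ÷ R$3,887,368.00 = 3.1397.
%ΔEPS = DCL × %ΔSales = 3.1397 × -24.4% = -76.6%.

-76.6%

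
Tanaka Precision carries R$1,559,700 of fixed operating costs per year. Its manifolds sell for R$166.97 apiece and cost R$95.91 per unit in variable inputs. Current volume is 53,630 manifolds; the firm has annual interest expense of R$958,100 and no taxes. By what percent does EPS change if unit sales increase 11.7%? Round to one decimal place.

+34.5%

At 53,630 units, contribution = 53,630 × R$71.06 = R$3,810,947.80.
EBIT = R$3,810,947.80 − R$1,559,700 = R$2,251,247.80.
Interest = R$958,100.00, so EBIT − I = R$1,293,147.80.
DCL = total CM / (EBIT − I) = R$3,810,947.80 / R$1,293,147.80 = 2.9470.
%ΔEPS = DCL × %ΔSales = 2.9470 × +11.7% = +34.5%.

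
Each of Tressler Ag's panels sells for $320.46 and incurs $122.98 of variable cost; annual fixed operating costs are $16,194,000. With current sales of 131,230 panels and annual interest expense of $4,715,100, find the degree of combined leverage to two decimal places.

Contribution at this volume is 131,230 × $197.48 = $25,915,300.40.
EBIT = $25,915,300.40 − $16,194,000 = $9,721,300.40. Interest = $4,715,100.00, so EBIT − I = $5,006,200.40.
DCL = contribution ÷ (EBIT − I) = $25,915,300.40 ÷ $5,006,200.40 = 5.1766.

5.18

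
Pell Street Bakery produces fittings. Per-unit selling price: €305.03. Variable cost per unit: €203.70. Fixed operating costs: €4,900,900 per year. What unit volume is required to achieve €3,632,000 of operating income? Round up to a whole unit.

84,210 fittings

Each unit contributes €305.03 − €203.70 = €101.33.
Units = (FC + target) / CM = (€4,900,900 + €3,632,000) / €101.33 = 84,209.02, so 84,210 fittings.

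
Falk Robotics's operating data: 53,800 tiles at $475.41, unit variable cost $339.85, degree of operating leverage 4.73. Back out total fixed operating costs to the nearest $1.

$5,751,240

Contribution at this volume is 53,800 × $135.56 = $7,293,128.00.
Since DOL = CM ÷ EBIT, EBIT = $7,293,128.00 ÷ 4.73 = $1,541,887.53.
Fixed costs = CM − EBIT = $7,293,128.00 − $1,541,887.53 = $5,751,240.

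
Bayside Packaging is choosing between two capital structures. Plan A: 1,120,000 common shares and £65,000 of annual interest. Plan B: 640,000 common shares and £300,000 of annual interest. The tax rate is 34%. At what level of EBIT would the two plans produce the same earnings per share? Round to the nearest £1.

Set EPS_A = EPS_B: (EBIT − £65,000)(1 − 0.34) ÷ 1,120,000 = (EBIT − £300,000)(1 − 0.34) ÷ 640,000.
The (1 − t) factor cancels: (EBIT − 65,000) × 640,000 = (EBIT − 300,000) × 1,120,000.
Solving, EBIT = (300,000·1,120,000 − 65,000·640,000) / (1,120,000 − 640,000) = 294,400,000,000 / 480,000 = 613,333.33.

£613,333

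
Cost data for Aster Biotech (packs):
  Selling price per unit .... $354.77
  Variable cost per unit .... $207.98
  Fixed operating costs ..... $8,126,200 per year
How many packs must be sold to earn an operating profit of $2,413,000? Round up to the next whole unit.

Contribution margin per unit = $354.77 − $207.98 = $146.79.
Units = (FC + target) / CM = ($8,126,200 + $2,413,000) / $146.79 = 71,797.81, so 71,798 packs.

71,798 packs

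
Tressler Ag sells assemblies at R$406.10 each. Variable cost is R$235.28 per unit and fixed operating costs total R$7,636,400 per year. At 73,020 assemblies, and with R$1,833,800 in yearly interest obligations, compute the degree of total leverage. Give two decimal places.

At 73,020 units, contribution = 73,020 × R$170.82 = R$12,473,276.40.
Subtracting fixed costs: EBIT = R$12,473,276.40 − R$7,636,400 = R$4,836,876.40. Interest = R$1,833,800.00.
DOL = R$12,473,276.40 ÷ R$4,836,876.40 = 2.5788; DFL = R$4,836,876.40 ÷ R$3,003,076.40 = 1.6106.
Combined leverage = 2.5788 × 1.6106 = 4.1534.

4.15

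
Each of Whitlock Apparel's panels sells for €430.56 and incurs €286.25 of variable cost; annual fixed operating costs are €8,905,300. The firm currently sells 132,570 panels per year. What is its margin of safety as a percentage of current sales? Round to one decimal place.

53.5%

Each unit contributes €430.56 − €286.25 = €144.31. Break-even units = €8,905,300 ÷ €144.31 = 61,709.51; break-even revenue = 61,709.51 × €430.56 = €26,569,648.45.
Current sales = 132,570 × €430.56 = €57,079,339.20.
Margin of safety = (€57,079,339.20 − €26,569,648.45) ÷ €57,079,339.20 = 53.5%.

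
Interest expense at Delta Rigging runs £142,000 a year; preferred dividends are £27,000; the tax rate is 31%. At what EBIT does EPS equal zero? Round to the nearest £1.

Grossing the preferred dividend up to pre-tax terms: £27,000 / (1 − 0.31) = £39,130.43.
Financial break-even EBIT = interest + D_p ÷ (1 − t) = £142,000 + £39,130.43 = £181,130.43.

£181,130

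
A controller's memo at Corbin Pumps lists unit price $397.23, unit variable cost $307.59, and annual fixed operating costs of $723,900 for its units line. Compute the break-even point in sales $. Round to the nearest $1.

$3,207,885

CM per unit = $397.23 − $307.59 = $89.64; CM ratio = $89.64 / $397.23 = 0.2257.
Break-even revenue = fixed costs × price ÷ CM = $723,900 × $397.23 ÷ $89.64 = $3,207,885.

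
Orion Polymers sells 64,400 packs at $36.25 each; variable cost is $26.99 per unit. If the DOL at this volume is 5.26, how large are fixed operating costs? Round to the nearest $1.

At 64,400 units, contribution = 64,400 × $9.26 = $596,344.00.
Since DOL = CM ÷ EBIT, EBIT = $596,344.00 ÷ 5.26 = $113,373.38.
Fixed costs = CM − EBIT = $596,344.00 − $113,373.38 = $482,971.

$482,971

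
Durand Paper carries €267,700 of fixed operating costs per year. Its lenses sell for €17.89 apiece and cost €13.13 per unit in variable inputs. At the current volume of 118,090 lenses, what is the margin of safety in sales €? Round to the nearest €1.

€1,106,506

Each unit contributes €17.89 − €13.13 = €4.76. Break-even units = €267,700 ÷ €4.76 = 56,239.50; break-even revenue = 56,239.50 × €17.89 = €1,006,124.58.
Actual sales revenue = 118,090 × €17.89 = €2,112,630.10.
Margin of safety = €2,112,630.10 − €1,006,124.58 = €1,106,506.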